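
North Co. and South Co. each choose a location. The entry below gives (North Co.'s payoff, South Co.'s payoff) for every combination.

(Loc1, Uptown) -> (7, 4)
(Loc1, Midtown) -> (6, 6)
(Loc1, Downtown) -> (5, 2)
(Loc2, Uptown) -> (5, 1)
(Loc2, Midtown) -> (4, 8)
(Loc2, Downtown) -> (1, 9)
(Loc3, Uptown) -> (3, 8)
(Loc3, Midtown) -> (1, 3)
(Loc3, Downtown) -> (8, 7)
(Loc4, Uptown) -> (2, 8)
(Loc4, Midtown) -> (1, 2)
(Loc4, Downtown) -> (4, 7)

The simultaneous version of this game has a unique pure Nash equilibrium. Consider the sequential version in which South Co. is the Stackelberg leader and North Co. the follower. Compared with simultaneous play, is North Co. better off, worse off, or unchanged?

North Co. best-responds to each possible South Co. move:
- Uptown: BR = Loc1, leader payoff 4.
- Midtown: BR = Loc1, leader payoff 6.
- Downtown: BR = Loc3, leader payoff 7.
Maximizing over 4, 6, 7, South Co. chooses Downtown. Subgame-perfect outcome: (Loc3, Downtown) with payoffs (8, 7).
For the simultaneous game, intersect best replies.
North Co.'s best replies: Uptown→Loc1; Midtown→Loc1; Downtown→Loc3.
South Co.'s best replies: Loc1→Midtown; Loc2→Downtown; Loc3→Uptown; Loc4→Uptown.
Only (Loc1, Midtown) has each player best-responding; Nash payoffs (6, 6).
North Co. earns 8 sequentially versus 6 at the Nash outcome: better off.

better off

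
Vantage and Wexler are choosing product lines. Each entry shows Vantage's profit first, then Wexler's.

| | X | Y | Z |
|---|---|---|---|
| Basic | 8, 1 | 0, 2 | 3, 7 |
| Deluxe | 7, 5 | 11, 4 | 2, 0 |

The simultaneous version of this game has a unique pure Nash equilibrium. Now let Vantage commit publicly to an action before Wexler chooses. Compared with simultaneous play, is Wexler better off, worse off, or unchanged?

worse off

Wexler best-responds to each possible Vantage move:
- Basic → Wexler plays Z (best of 1, 2, 7); Vantage gets 3.
- Deluxe → Wexler plays X (best of 5, 4, 0); Vantage gets 7.
Among 3, 7, the best is 7 at Deluxe. Subgame-perfect outcome: (Deluxe, X) with payoffs (7, 5).
Under simultaneous play:
Vantage's best replies: X→Basic; Y→Deluxe; Z→Basic.
Wexler's best replies: Basic→Z; Deluxe→X.
The unique mutual best reply is (Basic, Z), giving (3, 7).
Wexler earns 5 sequentially versus 7 at the Nash outcome: worse off.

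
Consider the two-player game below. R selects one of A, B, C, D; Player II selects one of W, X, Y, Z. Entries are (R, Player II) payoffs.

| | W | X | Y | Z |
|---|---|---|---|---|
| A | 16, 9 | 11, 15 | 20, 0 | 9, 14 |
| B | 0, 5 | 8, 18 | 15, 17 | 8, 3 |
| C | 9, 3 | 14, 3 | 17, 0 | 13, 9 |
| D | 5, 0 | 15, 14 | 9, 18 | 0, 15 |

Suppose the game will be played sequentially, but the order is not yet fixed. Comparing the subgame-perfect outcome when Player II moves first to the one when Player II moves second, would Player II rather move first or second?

If R leads: Player II's best replies are A→X, B→X, C→Z, D→Y; R's induced payoffs 11, 8, 13, 9; outcome (C, Z), payoffs (13, 9).
If Player II leads: R's best replies are W→A, X→D, Y→A, Z→C; Player II's induced payoffs 9, 14, 0, 9; outcome (D, X), payoffs (15, 14).
Player II gets 14 moving first and 9 moving second, so Player II prefers to move first.

first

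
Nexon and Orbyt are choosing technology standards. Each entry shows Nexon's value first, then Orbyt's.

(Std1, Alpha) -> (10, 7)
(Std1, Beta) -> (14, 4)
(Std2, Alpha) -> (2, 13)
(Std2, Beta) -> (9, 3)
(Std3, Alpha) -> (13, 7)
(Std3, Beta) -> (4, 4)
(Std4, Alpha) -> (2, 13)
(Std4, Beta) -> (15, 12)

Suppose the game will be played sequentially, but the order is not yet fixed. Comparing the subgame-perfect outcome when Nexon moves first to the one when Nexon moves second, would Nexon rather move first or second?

second

If Nexon leads: Orbyt's best replies are Std1→Alpha, Std2→Alpha, Std3→Alpha, Std4→Alpha; Nexon's induced payoffs 10, 2, 13, 2; outcome (Std3, Alpha), payoffs (13, 7).
If Orbyt leads: Nexon's best replies are Alpha→Std3, Beta→Std4; Orbyt's induced payoffs 7, 12; outcome (Std4, Beta), payoffs (15, 12).
Nexon gets 13 moving first and 15 moving second, so Nexon prefers to move second.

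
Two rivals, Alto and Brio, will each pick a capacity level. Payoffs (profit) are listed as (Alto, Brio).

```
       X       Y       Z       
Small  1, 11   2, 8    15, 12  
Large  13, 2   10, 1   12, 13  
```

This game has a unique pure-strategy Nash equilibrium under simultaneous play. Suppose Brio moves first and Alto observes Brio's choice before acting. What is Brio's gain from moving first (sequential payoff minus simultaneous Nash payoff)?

Alto best-responds to each possible Brio move:
- X → Alto plays Large (best of 1, 13); Brio gets 2.
- Y → Alto plays Large (best of 2, 10); Brio gets 1.
- Z → Alto plays Small (best of 15, 12); Brio gets 12.
Brio's induced payoffs are 2, 1, 12, so Brio commits to Z. Subgame-perfect outcome: (Small, Z) with payoffs (15, 12).
Now find the simultaneous Nash equilibrium.
Alto's best replies: X→Large; Y→Large; Z→Small.
Brio's best replies: Small→Z; Large→Z.
Only (Small, Z) has each player best-responding; Nash payoffs (15, 12).
Brio's commitment gain: 12 − 12 = 0.

0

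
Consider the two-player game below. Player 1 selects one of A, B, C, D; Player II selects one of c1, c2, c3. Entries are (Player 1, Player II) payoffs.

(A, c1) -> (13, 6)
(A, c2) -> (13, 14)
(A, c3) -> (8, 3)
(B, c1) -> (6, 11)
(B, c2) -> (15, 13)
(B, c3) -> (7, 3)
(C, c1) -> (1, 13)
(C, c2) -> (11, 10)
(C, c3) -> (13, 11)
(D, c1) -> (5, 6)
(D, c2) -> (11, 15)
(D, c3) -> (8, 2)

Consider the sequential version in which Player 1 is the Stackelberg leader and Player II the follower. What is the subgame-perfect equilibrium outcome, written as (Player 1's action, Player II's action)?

Backward induction with Player 1 moving first.
- A: BR = c2, leader payoff 13.
- B: BR = c2, leader payoff 15.
- C: BR = c1, leader payoff 1.
- D: BR = c2, leader payoff 11.
Among 13, 15, 1, 11, the best is 15 at B. Subgame-perfect outcome: (B, c2) with payoffs (15, 13).

(B, c2)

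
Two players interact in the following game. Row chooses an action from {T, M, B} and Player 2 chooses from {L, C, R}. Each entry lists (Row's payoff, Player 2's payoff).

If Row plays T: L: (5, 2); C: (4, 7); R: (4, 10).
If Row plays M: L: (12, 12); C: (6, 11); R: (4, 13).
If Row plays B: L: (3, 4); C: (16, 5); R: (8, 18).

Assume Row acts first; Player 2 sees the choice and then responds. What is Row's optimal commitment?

Backward induction with Row moving first.
- T: BR = R, leader payoff 4.
- M: BR = R, leader payoff 4.
- B: BR = R, leader payoff 8.
Row's induced payoffs are 4, 4, 8, so Row commits to B. Subgame-perfect outcome: (B, R) with payoffs (8, 18).

B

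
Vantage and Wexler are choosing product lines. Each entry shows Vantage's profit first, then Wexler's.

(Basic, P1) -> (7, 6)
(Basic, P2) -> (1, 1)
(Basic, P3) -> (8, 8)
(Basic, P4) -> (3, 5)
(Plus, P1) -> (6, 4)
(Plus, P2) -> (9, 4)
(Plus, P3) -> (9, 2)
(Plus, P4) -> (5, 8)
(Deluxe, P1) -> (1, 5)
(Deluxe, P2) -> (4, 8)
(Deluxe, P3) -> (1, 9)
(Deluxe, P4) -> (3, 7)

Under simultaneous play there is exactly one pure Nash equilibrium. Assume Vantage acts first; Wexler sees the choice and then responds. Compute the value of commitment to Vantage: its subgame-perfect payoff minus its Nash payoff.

Wexler best-responds to each possible Vantage move:
- Basic: Wexler compares 6, 1, 8, 5 and picks P3; Vantage would get 8.
- Plus: Wexler compares 4, 4, 2, 8 and picks P4; Vantage would get 5.
- Deluxe: Wexler compares 5, 8, 9, 7 and picks P3; Vantage would get 1.
Maximizing over 8, 5, 1, Vantage chooses Basic. Subgame-perfect outcome: (Basic, P3) with payoffs (8, 8).
Now find the simultaneous Nash equilibrium.
Vantage's best replies: P1→Basic; P2→Plus; P3→Plus; P4→Plus.
Wexler's best replies: Basic→P3; Plus→P4; Deluxe→P3.
The unique mutual best reply is (Plus, P4), giving (5, 8).
Vantage's commitment gain: 8 − 5 = 3.

3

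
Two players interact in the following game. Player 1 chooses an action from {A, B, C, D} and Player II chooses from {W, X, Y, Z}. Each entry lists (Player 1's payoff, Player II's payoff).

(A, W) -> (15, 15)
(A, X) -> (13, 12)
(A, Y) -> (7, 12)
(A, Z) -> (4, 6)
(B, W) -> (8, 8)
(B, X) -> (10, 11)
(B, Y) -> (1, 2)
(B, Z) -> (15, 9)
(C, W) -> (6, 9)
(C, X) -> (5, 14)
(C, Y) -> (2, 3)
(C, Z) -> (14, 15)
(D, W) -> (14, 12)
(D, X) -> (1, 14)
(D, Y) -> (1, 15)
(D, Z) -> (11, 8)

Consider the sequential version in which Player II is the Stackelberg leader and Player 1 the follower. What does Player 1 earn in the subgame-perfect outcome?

15

Player 1 best-responds to each possible Player II move:
- W: BR = A, leader payoff 15.
- X: BR = A, leader payoff 12.
- Y: BR = A, leader payoff 12.
- Z: BR = B, leader payoff 9.
Player II's induced payoffs are 15, 12, 12, 9, so Player II commits to W. Subgame-perfect outcome: (A, W) with payoffs (15, 15).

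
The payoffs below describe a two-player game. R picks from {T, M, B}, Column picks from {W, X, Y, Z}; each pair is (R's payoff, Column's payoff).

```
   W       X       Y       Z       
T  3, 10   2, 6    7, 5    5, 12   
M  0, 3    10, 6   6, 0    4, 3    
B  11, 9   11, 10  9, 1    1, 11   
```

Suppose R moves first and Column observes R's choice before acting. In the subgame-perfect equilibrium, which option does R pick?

M

Work backward from Column's decision.
- T → Column plays Z (best of 10, 6, 5, 12); R gets 5.
- M → Column plays X (best of 3, 6, 0, 3); R gets 10.
- B → Column plays Z (best of 9, 10, 1, 11); R gets 1.
Among 5, 10, 1, the best is 10 at M. Subgame-perfect outcome: (M, X) with payoffs (10, 6).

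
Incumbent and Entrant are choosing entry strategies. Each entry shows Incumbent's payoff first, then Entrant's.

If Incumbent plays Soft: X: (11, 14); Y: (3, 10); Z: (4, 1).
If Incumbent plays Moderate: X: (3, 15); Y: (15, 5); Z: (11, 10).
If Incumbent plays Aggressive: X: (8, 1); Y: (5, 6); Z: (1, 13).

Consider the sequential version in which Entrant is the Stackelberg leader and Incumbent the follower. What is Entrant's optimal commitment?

Backward induction with Entrant moving first.
- X: BR = Soft, leader payoff 14.
- Y: BR = Moderate, leader payoff 5.
- Z: BR = Moderate, leader payoff 10.
Among 14, 5, 10, the best is 14 at X. Subgame-perfect outcome: (Soft, X) with payoffs (11, 14).

X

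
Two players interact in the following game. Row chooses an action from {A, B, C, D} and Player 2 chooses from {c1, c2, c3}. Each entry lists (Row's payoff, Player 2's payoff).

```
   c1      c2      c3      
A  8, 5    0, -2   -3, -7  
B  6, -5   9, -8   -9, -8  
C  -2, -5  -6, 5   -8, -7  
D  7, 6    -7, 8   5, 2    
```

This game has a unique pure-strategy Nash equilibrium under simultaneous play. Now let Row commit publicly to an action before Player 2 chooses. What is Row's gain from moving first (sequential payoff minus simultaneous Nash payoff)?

Backward induction with Row moving first.
- A: BR = c1, leader payoff 8.
- B: BR = c1, leader payoff 6.
- C: BR = c2, leader payoff -6.
- D: BR = c2, leader payoff -7.
Among 8, 6, -6, -7, the best is 8 at A. Subgame-perfect outcome: (A, c1) with payoffs (8, 5).
For the simultaneous game, intersect best replies.
Row's best replies: c1→A; c2→B; c3→D.
Player 2's best replies: A→c1; B→c1; C→c2; D→c2.
The unique mutual best reply is (A, c1), giving (8, 5).
Row's commitment gain: 8 − 8 = 0.

0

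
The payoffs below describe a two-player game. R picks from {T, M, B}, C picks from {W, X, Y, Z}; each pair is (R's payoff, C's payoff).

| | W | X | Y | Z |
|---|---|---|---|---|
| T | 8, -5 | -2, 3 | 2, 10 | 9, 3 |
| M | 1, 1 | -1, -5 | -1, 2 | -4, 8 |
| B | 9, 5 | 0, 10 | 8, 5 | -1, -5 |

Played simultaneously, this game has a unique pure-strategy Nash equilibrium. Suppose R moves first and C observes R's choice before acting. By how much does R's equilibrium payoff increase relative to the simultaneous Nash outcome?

2

C best-responds to each possible R move:
- T: C compares -5, 3, 10, 3 and picks Y; R would get 2.
- M: C compares 1, -5, 2, 8 and picks Z; R would get -4.
- B: C compares 5, 10, 5, -5 and picks X; R would get 0.
Maximizing over 2, -4, 0, R chooses T. Subgame-perfect outcome: (T, Y) with payoffs (2, 10).
For the simultaneous game, intersect best replies.
R's best replies: W→B; X→B; Y→B; Z→T.
C's best replies: T→Y; M→Z; B→X.
Only (B, X) has each player best-responding; Nash payoffs (0, 10).
R's commitment gain: 2 − 0 = 2.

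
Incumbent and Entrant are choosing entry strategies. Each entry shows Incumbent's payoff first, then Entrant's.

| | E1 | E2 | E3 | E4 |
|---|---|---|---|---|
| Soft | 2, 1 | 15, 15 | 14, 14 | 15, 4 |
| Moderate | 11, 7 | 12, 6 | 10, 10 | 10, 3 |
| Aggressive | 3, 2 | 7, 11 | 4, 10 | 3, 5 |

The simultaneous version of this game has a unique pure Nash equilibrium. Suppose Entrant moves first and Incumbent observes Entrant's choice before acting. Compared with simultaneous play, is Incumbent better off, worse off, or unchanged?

Backward induction with Entrant moving first.
- E1: Incumbent compares 2, 11, 3 and picks Moderate; Entrant would get 7.
- E2: Incumbent compares 15, 12, 7 and picks Soft; Entrant would get 15.
- E3: Incumbent compares 14, 10, 4 and picks Soft; Entrant would get 14.
- E4: Incumbent compares 15, 10, 3 and picks Soft; Entrant would get 4.
Maximizing over 7, 15, 14, 4, Entrant chooses E2. Subgame-perfect outcome: (Soft, E2) with payoffs (15, 15).
Under simultaneous play:
Incumbent's best replies: E1→Moderate; E2→Soft; E3→Soft; E4→Soft.
Entrant's best replies: Soft→E2; Moderate→E3; Aggressive→E2.
The unique mutual best reply is (Soft, E2), giving (15, 15).
Incumbent earns 15 sequentially versus 15 at the Nash outcome: unchanged.

unchanged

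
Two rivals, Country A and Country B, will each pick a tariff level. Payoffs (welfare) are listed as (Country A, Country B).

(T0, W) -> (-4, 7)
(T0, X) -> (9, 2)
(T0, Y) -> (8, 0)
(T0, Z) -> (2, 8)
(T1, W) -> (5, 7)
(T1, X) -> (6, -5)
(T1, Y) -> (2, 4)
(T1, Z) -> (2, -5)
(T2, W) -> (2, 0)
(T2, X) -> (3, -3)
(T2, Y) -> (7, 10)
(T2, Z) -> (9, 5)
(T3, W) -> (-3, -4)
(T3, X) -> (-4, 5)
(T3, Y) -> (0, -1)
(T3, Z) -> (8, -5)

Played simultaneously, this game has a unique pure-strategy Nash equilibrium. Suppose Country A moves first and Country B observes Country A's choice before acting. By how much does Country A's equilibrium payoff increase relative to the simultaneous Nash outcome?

Work backward from Country B's decision.
- T0: Country B compares 7, 2, 0, 8 and picks Z; Country A would get 2.
- T1: Country B compares 7, -5, 4, -5 and picks W; Country A would get 5.
- T2: Country B compares 0, -3, 10, 5 and picks Y; Country A would get 7.
- T3: Country B compares -4, 5, -1, -5 and picks X; Country A would get -4.
Among 2, 5, 7, -4, the best is 7 at T2. Subgame-perfect outcome: (T2, Y) with payoffs (7, 10).
Now find the simultaneous Nash equilibrium.
Country A's best replies: W→T1; X→T0; Y→T0; Z→T2.
Country B's best replies: T0→Z; T1→W; T2→Y; T3→X.
Only (T1, W) has each player best-responding; Nash payoffs (5, 7).
Country A's commitment gain: 7 − 5 = 2.

2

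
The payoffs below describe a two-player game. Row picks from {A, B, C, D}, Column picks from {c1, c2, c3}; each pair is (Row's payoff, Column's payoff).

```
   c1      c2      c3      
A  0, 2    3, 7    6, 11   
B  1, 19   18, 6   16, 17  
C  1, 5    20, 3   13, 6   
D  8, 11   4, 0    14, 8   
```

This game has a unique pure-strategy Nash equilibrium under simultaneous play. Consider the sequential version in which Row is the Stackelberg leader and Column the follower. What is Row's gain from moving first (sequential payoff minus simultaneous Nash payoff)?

5

Backward induction with Row moving first.
- A → Column plays c3 (best of 2, 7, 11); Row gets 6.
- B → Column plays c1 (best of 19, 6, 17); Row gets 1.
- C → Column plays c3 (best of 5, 3, 6); Row gets 13.
- D → Column plays c1 (best of 11, 0, 8); Row gets 8.
Among 6, 1, 13, 8, the best is 13 at C. Subgame-perfect outcome: (C, c3) with payoffs (13, 6).
Now find the simultaneous Nash equilibrium.
Row's best replies: c1→D; c2→C; c3→B.
Column's best replies: A→c3; B→c1; C→c3; D→c1.
The unique mutual best reply is (D, c1), giving (8, 11).
Row's commitment gain: 13 − 8 = 5.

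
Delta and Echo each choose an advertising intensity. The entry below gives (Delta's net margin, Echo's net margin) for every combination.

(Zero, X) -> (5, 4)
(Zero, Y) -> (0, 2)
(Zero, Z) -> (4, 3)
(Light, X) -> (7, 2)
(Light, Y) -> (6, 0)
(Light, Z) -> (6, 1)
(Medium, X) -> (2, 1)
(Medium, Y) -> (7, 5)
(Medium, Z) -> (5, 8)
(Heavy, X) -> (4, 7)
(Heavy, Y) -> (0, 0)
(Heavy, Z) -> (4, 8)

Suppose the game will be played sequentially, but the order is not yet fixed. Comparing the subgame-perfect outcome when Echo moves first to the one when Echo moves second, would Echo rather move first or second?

If Delta leads: Echo's best replies are Zero→X, Light→X, Medium→Z, Heavy→Z; Delta's induced payoffs 5, 7, 5, 4; outcome (Light, X), payoffs (7, 2).
If Echo leads: Delta's best replies are X→Light, Y→Medium, Z→Light; Echo's induced payoffs 2, 5, 1; outcome (Medium, Y), payoffs (7, 5).
Echo gets 5 moving first and 2 moving second, so Echo prefers to move first.

first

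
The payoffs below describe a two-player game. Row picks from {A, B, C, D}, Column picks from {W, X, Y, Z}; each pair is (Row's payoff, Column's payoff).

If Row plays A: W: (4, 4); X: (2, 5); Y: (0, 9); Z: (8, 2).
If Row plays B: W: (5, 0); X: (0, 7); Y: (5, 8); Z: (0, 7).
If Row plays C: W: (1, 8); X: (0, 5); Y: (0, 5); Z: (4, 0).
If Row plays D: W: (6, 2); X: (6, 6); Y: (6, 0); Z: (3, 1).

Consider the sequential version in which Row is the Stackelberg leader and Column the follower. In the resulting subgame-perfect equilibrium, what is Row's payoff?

Backward induction with Row moving first.
- A: BR = Y, leader payoff 0.
- B: BR = Y, leader payoff 5.
- C: BR = W, leader payoff 1.
- D: BR = X, leader payoff 6.
Among 0, 5, 1, 6, the best is 6 at D. Subgame-perfect outcome: (D, X) with payoffs (6, 6).

6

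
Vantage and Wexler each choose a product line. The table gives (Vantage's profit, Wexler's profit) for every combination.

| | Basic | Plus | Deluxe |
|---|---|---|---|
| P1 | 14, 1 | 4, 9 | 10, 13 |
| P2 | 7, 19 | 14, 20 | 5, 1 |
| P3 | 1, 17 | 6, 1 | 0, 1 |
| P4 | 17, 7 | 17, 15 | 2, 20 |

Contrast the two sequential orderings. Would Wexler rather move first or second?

second

If Vantage leads: Wexler's best replies are P1→Deluxe, P2→Plus, P3→Basic, P4→Deluxe; Vantage's induced payoffs 10, 14, 1, 2; outcome (P2, Plus), payoffs (14, 20).
If Wexler leads: Vantage's best replies are Basic→P4, Plus→P4, Deluxe→P1; Wexler's induced payoffs 7, 15, 13; outcome (P4, Plus), payoffs (17, 15).
Wexler gets 15 moving first and 20 moving second, so Wexler prefers to move second.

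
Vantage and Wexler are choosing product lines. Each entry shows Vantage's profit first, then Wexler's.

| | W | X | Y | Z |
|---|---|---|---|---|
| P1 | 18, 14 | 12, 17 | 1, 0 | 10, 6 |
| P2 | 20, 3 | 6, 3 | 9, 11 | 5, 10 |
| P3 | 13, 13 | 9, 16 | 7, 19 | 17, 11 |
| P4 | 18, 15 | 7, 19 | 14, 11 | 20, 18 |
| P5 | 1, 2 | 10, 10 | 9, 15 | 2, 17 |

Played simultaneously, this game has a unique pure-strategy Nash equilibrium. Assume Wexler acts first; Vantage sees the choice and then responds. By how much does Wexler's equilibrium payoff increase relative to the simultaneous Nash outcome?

Work backward from Vantage's decision.
- W: Vantage compares 18, 20, 13, 18, 1 and picks P2; Wexler would get 3.
- X: Vantage compares 12, 6, 9, 7, 10 and picks P1; Wexler would get 17.
- Y: Vantage compares 1, 9, 7, 14, 9 and picks P4; Wexler would get 11.
- Z: Vantage compares 10, 5, 17, 20, 2 and picks P4; Wexler would get 18.
Among 3, 17, 11, 18, the best is 18 at Z. Subgame-perfect outcome: (P4, Z) with payoffs (20, 18).
Now find the simultaneous Nash equilibrium.
Vantage's best replies: W→P2; X→P1; Y→P4; Z→P4.
Wexler's best replies: P1→X; P2→Y; P3→Y; P4→X; P5→Z.
Only (P1, X) has each player best-responding; Nash payoffs (12, 17).
Wexler's commitment gain: 18 − 17 = 1.

1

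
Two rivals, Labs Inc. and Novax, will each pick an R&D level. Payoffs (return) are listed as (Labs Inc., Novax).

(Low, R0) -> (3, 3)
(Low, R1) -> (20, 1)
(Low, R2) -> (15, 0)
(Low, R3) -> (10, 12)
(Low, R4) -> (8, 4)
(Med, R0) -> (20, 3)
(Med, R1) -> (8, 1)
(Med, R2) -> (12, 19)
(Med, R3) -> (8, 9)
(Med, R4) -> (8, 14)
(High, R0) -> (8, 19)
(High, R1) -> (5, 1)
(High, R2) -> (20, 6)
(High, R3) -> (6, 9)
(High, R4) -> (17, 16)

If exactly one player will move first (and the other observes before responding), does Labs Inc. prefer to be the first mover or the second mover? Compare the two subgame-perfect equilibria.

If Labs Inc. leads: Novax's best replies are Low→R3, Med→R2, High→R0; Labs Inc.'s induced payoffs 10, 12, 8; outcome (Med, R2), payoffs (12, 19).
If Novax leads: Labs Inc.'s best replies are R0→Med, R1→Low, R2→High, R3→Low, R4→High; Novax's induced payoffs 3, 1, 6, 12, 16; outcome (High, R4), payoffs (17, 16).
Labs Inc. gets 12 moving first and 17 moving second, so Labs Inc. prefers to move second.

second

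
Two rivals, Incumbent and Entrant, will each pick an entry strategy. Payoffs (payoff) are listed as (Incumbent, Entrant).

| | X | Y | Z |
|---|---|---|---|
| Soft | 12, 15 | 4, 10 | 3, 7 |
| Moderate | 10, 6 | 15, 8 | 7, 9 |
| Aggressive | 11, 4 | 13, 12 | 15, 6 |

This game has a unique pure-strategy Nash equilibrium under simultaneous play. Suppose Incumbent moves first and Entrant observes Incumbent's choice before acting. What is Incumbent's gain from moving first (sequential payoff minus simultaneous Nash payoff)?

Backward induction with Incumbent moving first.
- Soft: BR = X, leader payoff 12.
- Moderate: BR = Z, leader payoff 7.
- Aggressive: BR = Y, leader payoff 13.
Among 12, 7, 13, the best is 13 at Aggressive. Subgame-perfect outcome: (Aggressive, Y) with payoffs (13, 12).
For the simultaneous game, intersect best replies.
Incumbent's best replies: X→Soft; Y→Moderate; Z→Aggressive.
Entrant's best replies: Soft→X; Moderate→Z; Aggressive→Y.
Only (Soft, X) has each player best-responding; Nash payoffs (12, 15).
Incumbent's commitment gain: 13 − 12 = 1.

1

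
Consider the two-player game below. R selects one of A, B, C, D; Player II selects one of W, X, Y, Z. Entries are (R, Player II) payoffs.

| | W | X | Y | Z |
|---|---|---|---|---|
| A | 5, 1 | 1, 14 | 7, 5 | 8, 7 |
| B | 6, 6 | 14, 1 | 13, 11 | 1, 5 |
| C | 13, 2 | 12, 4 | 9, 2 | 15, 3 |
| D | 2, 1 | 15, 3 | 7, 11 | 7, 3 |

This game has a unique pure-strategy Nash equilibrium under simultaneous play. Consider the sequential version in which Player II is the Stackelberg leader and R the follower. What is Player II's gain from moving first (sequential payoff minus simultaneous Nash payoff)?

0

Work backward from R's decision.
- W: BR = C, leader payoff 2.
- X: BR = D, leader payoff 3.
- Y: BR = B, leader payoff 11.
- Z: BR = C, leader payoff 3.
Among 2, 3, 11, 3, the best is 11 at Y. Subgame-perfect outcome: (B, Y) with payoffs (13, 11).
Under simultaneous play:
R's best replies: W→C; X→D; Y→B; Z→C.
Player II's best replies: A→X; B→Y; C→X; D→Y.
Only (B, Y) has each player best-responding; Nash payoffs (13, 11).
Player II's commitment gain: 11 − 11 = 0.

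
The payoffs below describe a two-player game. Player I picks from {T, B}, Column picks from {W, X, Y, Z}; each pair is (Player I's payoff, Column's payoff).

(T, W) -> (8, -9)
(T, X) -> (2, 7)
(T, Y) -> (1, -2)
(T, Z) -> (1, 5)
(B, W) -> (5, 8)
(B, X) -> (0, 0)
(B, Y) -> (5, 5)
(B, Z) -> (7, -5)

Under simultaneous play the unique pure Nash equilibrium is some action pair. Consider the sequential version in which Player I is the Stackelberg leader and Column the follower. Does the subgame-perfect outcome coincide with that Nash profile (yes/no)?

Column best-responds to each possible Player I move:
- T: Column compares -9, 7, -2, 5 and picks X; Player I would get 2.
- B: Column compares 8, 0, 5, -5 and picks W; Player I would get 5.
Maximizing over 2, 5, Player I chooses B. Subgame-perfect outcome: (B, W) with payoffs (5, 8).
Under simultaneous play:
Player I's best replies: W→T; X→T; Y→B; Z→B.
Column's best replies: T→X; B→W.
The unique mutual best reply is (T, X), giving (2, 7).
Sequential outcome (B, W) differs from the Nash profile (T, X).

no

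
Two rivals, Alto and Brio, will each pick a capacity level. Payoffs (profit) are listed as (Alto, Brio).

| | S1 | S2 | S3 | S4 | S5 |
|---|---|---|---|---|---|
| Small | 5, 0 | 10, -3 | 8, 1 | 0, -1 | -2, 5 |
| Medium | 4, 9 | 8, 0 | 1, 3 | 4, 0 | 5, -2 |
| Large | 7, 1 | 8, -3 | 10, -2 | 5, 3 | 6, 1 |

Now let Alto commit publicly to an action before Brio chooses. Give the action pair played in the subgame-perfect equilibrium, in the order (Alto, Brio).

Work backward from Brio's decision.
- Small: Brio compares 0, -3, 1, -1, 5 and picks S5; Alto would get -2.
- Medium: Brio compares 9, 0, 3, 0, -2 and picks S1; Alto would get 4.
- Large: Brio compares 1, -3, -2, 3, 1 and picks S4; Alto would get 5.
Maximizing over -2, 4, 5, Alto chooses Large. Subgame-perfect outcome: (Large, S4) with payoffs (5, 3).

(Large, S4)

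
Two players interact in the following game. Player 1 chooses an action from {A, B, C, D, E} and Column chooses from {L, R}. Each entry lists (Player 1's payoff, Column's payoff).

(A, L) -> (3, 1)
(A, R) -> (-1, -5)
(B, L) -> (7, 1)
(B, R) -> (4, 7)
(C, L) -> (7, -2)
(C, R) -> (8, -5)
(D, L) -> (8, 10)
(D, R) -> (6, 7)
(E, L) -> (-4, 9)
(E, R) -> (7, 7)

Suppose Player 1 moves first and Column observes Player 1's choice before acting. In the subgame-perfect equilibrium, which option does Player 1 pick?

Backward induction with Player 1 moving first.
- A: BR = L, leader payoff 3.
- B: BR = R, leader payoff 4.
- C: BR = L, leader payoff 7.
- D: BR = L, leader payoff 8.
- E: BR = L, leader payoff -4.
Among 3, 4, 7, 8, -4, the best is 8 at D. Subgame-perfect outcome: (D, L) with payoffs (8, 10).

D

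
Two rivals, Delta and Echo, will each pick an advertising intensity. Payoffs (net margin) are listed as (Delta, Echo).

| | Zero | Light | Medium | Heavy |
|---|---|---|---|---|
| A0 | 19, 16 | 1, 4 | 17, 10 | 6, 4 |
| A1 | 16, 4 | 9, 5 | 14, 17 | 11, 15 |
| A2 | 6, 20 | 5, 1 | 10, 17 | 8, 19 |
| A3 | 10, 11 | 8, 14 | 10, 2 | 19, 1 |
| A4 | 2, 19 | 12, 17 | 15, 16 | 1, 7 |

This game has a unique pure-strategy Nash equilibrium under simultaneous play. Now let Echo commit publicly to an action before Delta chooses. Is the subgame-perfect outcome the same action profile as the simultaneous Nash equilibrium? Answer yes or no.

Backward induction with Echo moving first.
- Zero: BR = A0, leader payoff 16.
- Light: BR = A4, leader payoff 17.
- Medium: BR = A0, leader payoff 10.
- Heavy: BR = A3, leader payoff 1.
Echo's induced payoffs are 16, 17, 10, 1, so Echo commits to Light. Subgame-perfect outcome: (A4, Light) with payoffs (12, 17).
Now find the simultaneous Nash equilibrium.
Delta's best replies: Zero→A0; Light→A4; Medium→A0; Heavy→A3.
Echo's best replies: A0→Zero; A1→Medium; A2→Zero; A3→Light; A4→Zero.
The unique mutual best reply is (A0, Zero), giving (19, 16).
Sequential outcome (A4, Light) differs from the Nash profile (A0, Zero).

no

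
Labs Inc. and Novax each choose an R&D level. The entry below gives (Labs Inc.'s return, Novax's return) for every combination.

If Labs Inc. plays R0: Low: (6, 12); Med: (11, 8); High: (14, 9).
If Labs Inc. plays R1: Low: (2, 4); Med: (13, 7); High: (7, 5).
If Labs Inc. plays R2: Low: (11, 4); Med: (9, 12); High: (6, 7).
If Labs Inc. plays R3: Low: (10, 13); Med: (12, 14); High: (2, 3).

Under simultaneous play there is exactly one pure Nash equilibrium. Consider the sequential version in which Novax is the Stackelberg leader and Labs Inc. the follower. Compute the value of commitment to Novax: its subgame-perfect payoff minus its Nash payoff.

2

Labs Inc. best-responds to each possible Novax move:
- Low: BR = R2, leader payoff 4.
- Med: BR = R1, leader payoff 7.
- High: BR = R0, leader payoff 9.
Novax's induced payoffs are 4, 7, 9, so Novax commits to High. Subgame-perfect outcome: (R0, High) with payoffs (14, 9).
Now find the simultaneous Nash equilibrium.
Labs Inc.'s best replies: Low→R2; Med→R1; High→R0.
Novax's best replies: R0→Low; R1→Med; R2→Med; R3→Med.
The unique mutual best reply is (R1, Med), giving (13, 7).
Novax's commitment gain: 9 − 7 = 2.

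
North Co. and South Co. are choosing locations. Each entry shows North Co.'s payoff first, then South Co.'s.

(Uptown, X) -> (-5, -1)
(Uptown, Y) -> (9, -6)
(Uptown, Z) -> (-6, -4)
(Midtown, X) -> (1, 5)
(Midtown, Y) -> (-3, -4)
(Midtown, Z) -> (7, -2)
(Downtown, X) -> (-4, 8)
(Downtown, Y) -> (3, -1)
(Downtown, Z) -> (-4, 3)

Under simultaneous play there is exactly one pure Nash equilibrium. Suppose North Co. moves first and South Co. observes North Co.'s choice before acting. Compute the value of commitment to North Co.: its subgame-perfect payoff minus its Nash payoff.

0

South Co. best-responds to each possible North Co. move:
- Uptown: BR = X, leader payoff -5.
- Midtown: BR = X, leader payoff 1.
- Downtown: BR = X, leader payoff -4.
Maximizing over -5, 1, -4, North Co. chooses Midtown. Subgame-perfect outcome: (Midtown, X) with payoffs (1, 5).
Under simultaneous play:
North Co.'s best replies: X→Midtown; Y→Uptown; Z→Midtown.
South Co.'s best replies: Uptown→X; Midtown→X; Downtown→X.
The unique mutual best reply is (Midtown, X), giving (1, 5).
North Co.'s commitment gain: 1 − 1 = 0.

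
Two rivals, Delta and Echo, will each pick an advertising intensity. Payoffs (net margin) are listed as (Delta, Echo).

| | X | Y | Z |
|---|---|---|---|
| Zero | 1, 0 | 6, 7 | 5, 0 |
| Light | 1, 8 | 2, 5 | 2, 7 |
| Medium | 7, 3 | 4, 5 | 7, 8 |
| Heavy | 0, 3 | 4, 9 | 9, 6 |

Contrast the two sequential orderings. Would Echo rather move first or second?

second

If Delta leads: Echo's best replies are Zero→Y, Light→X, Medium→Z, Heavy→Y; Delta's induced payoffs 6, 1, 7, 4; outcome (Medium, Z), payoffs (7, 8).
If Echo leads: Delta's best replies are X→Medium, Y→Zero, Z→Heavy; Echo's induced payoffs 3, 7, 6; outcome (Zero, Y), payoffs (6, 7).
Echo gets 7 moving first and 8 moving second, so Echo prefers to move second.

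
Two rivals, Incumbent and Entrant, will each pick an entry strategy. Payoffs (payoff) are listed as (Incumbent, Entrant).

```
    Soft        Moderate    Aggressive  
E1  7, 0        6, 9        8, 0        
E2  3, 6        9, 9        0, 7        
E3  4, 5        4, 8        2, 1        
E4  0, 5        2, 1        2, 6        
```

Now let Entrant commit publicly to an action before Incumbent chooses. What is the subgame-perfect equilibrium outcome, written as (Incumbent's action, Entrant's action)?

Backward induction with Entrant moving first.
- Soft → Incumbent plays E1 (best of 7, 3, 4, 0); Entrant gets 0.
- Moderate → Incumbent plays E2 (best of 6, 9, 4, 2); Entrant gets 9.
- Aggressive → Incumbent plays E1 (best of 8, 0, 2, 2); Entrant gets 0.
Entrant's induced payoffs are 0, 9, 0, so Entrant commits to Moderate. Subgame-perfect outcome: (E2, Moderate) with payoffs (9, 9).

(E2, Moderate)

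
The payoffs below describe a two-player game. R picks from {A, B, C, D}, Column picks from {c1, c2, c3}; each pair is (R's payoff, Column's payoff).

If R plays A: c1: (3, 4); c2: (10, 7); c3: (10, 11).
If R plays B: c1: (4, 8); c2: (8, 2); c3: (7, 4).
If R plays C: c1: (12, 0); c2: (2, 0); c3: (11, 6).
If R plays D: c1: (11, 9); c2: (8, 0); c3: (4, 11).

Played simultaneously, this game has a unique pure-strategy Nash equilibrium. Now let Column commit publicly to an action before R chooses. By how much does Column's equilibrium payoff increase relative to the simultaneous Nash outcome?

Backward induction with Column moving first.
- c1: BR = C, leader payoff 0.
- c2: BR = A, leader payoff 7.
- c3: BR = C, leader payoff 6.
Column's induced payoffs are 0, 7, 6, so Column commits to c2. Subgame-perfect outcome: (A, c2) with payoffs (10, 7).
For the simultaneous game, intersect best replies.
R's best replies: c1→C; c2→A; c3→C.
Column's best replies: A→c3; B→c1; C→c3; D→c3.
Only (C, c3) has each player best-responding; Nash payoffs (11, 6).
Column's commitment gain: 7 − 6 = 1.

1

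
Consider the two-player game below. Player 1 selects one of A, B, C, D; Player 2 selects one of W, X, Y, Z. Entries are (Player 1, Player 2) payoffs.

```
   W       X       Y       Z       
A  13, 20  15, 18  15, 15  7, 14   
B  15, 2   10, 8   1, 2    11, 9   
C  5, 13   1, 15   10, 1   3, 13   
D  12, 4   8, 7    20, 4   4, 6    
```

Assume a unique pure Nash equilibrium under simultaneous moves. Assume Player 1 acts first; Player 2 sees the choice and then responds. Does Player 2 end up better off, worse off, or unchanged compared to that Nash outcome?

Solve by backward induction (Player 1 leads).
- A: BR = W, leader payoff 13.
- B: BR = Z, leader payoff 11.
- C: BR = X, leader payoff 1.
- D: BR = X, leader payoff 8.
Maximizing over 13, 11, 1, 8, Player 1 chooses A. Subgame-perfect outcome: (A, W) with payoffs (13, 20).
Under simultaneous play:
Player 1's best replies: W→B; X→A; Y→D; Z→B.
Player 2's best replies: A→W; B→Z; C→X; D→X.
Only (B, Z) has each player best-responding; Nash payoffs (11, 9).
Player 2 earns 20 sequentially versus 9 at the Nash outcome: better off.

better off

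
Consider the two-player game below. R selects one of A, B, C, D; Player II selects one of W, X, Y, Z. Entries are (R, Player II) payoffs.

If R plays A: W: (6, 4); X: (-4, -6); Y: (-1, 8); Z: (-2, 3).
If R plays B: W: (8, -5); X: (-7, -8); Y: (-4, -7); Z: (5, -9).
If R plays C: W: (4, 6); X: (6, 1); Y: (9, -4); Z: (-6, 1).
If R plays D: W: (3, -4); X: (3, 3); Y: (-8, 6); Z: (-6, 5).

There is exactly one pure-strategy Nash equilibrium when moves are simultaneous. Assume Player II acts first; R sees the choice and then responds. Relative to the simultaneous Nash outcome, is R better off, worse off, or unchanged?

worse off

Solve by backward induction (Player II leads).
- W: R compares 6, 8, 4, 3 and picks B; Player II would get -5.
- X: R compares -4, -7, 6, 3 and picks C; Player II would get 1.
- Y: R compares -1, -4, 9, -8 and picks C; Player II would get -4.
- Z: R compares -2, 5, -6, -6 and picks B; Player II would get -9.
Maximizing over -5, 1, -4, -9, Player II chooses X. Subgame-perfect outcome: (C, X) with payoffs (6, 1).
Now find the simultaneous Nash equilibrium.
R's best replies: W→B; X→C; Y→C; Z→B.
Player II's best replies: A→Y; B→W; C→W; D→Y.
Only (B, W) has each player best-responding; Nash payoffs (8, -5).
R earns 6 sequentially versus 8 at the Nash outcome: worse off.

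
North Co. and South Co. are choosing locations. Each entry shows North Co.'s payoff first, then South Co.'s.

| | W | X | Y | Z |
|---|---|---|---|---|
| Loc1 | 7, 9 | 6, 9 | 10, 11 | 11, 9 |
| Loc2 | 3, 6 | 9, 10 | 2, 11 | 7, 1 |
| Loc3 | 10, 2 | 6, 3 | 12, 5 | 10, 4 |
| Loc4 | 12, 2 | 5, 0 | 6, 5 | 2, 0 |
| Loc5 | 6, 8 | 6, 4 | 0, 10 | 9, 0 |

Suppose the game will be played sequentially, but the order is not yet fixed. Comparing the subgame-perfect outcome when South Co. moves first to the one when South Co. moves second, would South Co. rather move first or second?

If North Co. leads: South Co.'s best replies are Loc1→Y, Loc2→Y, Loc3→Y, Loc4→Y, Loc5→Y; North Co.'s induced payoffs 10, 2, 12, 6, 0; outcome (Loc3, Y), payoffs (12, 5).
If South Co. leads: North Co.'s best replies are W→Loc4, X→Loc2, Y→Loc3, Z→Loc1; South Co.'s induced payoffs 2, 10, 5, 9; outcome (Loc2, X), payoffs (9, 10).
South Co. gets 10 moving first and 5 moving second, so South Co. prefers to move first.

first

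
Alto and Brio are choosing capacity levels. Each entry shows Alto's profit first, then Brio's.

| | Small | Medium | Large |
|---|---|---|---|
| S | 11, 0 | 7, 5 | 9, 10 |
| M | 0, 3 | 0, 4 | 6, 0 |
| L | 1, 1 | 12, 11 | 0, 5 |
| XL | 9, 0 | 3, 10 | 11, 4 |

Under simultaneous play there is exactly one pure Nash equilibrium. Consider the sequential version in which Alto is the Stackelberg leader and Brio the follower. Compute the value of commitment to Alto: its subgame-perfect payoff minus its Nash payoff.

0

Solve by backward induction (Alto leads).
- S: BR = Large, leader payoff 9.
- M: BR = Medium, leader payoff 0.
- L: BR = Medium, leader payoff 12.
- XL: BR = Medium, leader payoff 3.
Maximizing over 9, 0, 12, 3, Alto chooses L. Subgame-perfect outcome: (L, Medium) with payoffs (12, 11).
Now find the simultaneous Nash equilibrium.
Alto's best replies: Small→S; Medium→L; Large→XL.
Brio's best replies: S→Large; M→Medium; L→Medium; XL→Medium.
Only (L, Medium) has each player best-responding; Nash payoffs (12, 11).
Alto's commitment gain: 12 − 12 = 0.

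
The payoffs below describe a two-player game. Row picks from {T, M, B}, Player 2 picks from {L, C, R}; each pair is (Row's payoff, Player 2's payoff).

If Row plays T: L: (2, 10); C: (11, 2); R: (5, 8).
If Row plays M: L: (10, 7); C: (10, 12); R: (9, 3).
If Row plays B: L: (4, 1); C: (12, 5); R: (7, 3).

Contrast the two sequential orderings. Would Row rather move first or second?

first

If Row leads: Player 2's best replies are T→L, M→C, B→C; Row's induced payoffs 2, 10, 12; outcome (B, C), payoffs (12, 5).
If Player 2 leads: Row's best replies are L→M, C→B, R→M; Player 2's induced payoffs 7, 5, 3; outcome (M, L), payoffs (10, 7).
Row gets 12 moving first and 10 moving second, so Row prefers to move first.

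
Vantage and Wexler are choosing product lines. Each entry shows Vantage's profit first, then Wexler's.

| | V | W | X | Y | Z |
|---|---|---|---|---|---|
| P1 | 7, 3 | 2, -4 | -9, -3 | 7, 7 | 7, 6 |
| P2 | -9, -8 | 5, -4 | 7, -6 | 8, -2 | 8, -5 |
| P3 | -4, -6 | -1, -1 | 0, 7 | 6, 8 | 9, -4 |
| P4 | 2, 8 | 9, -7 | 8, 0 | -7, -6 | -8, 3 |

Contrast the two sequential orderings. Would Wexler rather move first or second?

If Vantage leads: Wexler's best replies are P1→Y, P2→Y, P3→Y, P4→V; Vantage's induced payoffs 7, 8, 6, 2; outcome (P2, Y), payoffs (8, -2).
If Wexler leads: Vantage's best replies are V→P1, W→P4, X→P4, Y→P2, Z→P3; Wexler's induced payoffs 3, -7, 0, -2, -4; outcome (P1, V), payoffs (7, 3).
Wexler gets 3 moving first and -2 moving second, so Wexler prefers to move first.

first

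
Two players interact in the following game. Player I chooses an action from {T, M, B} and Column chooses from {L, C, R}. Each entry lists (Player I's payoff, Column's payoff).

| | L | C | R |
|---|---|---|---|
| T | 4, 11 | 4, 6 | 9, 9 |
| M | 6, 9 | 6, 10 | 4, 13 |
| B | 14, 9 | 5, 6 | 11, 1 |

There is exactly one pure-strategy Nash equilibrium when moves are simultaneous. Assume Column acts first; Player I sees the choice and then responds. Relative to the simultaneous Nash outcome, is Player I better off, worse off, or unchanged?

worse off

Player I best-responds to each possible Column move:
- L: Player I compares 4, 6, 14 and picks B; Column would get 9.
- C: Player I compares 4, 6, 5 and picks M; Column would get 10.
- R: Player I compares 9, 4, 11 and picks B; Column would get 1.
Maximizing over 9, 10, 1, Column chooses C. Subgame-perfect outcome: (M, C) with payoffs (6, 10).
For the simultaneous game, intersect best replies.
Player I's best replies: L→B; C→M; R→B.
Column's best replies: T→L; M→R; B→L.
The unique mutual best reply is (B, L), giving (14, 9).
Player I earns 6 sequentially versus 14 at the Nash outcome: worse off.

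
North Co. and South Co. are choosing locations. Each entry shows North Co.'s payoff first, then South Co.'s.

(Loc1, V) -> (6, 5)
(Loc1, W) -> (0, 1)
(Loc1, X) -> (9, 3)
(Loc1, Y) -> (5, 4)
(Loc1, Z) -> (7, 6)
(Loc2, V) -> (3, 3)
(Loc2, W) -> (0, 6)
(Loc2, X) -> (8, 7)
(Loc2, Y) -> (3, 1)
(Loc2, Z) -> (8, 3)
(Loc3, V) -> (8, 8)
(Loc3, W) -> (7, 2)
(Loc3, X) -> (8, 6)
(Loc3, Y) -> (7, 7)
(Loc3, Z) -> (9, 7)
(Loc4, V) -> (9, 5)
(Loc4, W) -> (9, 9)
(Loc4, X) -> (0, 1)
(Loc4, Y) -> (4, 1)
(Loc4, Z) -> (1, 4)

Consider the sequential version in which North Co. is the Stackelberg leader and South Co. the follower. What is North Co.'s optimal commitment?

Loc4

South Co. best-responds to each possible North Co. move:
- Loc1: South Co. compares 5, 1, 3, 4, 6 and picks Z; North Co. would get 7.
- Loc2: South Co. compares 3, 6, 7, 1, 3 and picks X; North Co. would get 8.
- Loc3: South Co. compares 8, 2, 6, 7, 7 and picks V; North Co. would get 8.
- Loc4: South Co. compares 5, 9, 1, 1, 4 and picks W; North Co. would get 9.
Maximizing over 7, 8, 8, 9, North Co. chooses Loc4. Subgame-perfect outcome: (Loc4, W) with payoffs (9, 9).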